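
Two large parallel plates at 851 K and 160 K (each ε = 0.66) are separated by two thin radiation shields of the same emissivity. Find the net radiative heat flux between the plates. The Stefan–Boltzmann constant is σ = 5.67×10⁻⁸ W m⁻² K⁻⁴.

q ≈ 4880 W/m²

Each of the 3 gaps contributes resistance (2/ε − 1) = 2/0.66 − 1 = 2.030; total = 6.091.
q = σ(T₁⁴ − T₂⁴) / 6.091 = 5.67×10⁻⁸ × 5.24×10^11 / 6.091 = 4880 W/m².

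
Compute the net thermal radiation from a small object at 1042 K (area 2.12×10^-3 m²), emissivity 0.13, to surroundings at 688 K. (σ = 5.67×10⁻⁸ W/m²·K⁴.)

Q ≈ 14.9 W

Q = εσA(T⁴ − T_s⁴). T⁴ − T_s⁴ = (1042)⁴ − (688)⁴ = 1.18×10^12 − 2.24×10^11 = 9.55×10^11 K⁴.
Q = 0.13 × 5.67×10⁻⁸ × 2.12×10^-3 × 9.55×10^11 = 14.9 W.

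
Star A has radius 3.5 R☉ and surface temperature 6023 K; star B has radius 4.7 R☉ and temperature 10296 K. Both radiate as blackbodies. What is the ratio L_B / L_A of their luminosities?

L_B/L_A ≈ 15.4

L = 4πR²σT⁴ ∝ R²T⁴, so L_B/L_A = (4.7/3.5)² × (10296/6023)⁴ = 1.80 × 8.54 = 15.4.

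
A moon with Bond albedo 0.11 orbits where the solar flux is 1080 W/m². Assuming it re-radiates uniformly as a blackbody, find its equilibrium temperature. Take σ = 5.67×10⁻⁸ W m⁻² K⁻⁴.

Power absorbed = (1−a)S·πR²; power emitted = 4πR²σT⁴. Equating and cancelling πR²:
T = ((1−a)S / 4σ)^(1/4) = (961 / (4 × 5.67×10⁻⁸))^(1/4) = (4.24×10^9)^(1/4).
T = 255 K.

T ≈ 255 K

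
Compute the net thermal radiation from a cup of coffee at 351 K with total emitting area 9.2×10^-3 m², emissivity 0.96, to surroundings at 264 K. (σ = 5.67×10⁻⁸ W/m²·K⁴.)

Q ≈ 5.17 W

Q = εσA(T⁴ − T_s⁴). T⁴ − T_s⁴ = (351)⁴ − (264)⁴ = 1.52×10^10 − 4.86×10^9 = 1.03×10^10 K⁴.
Q = 0.96 × 5.67×10⁻⁸ × 9.20×10^-3 × 1.03×10^10 = 5.17 W.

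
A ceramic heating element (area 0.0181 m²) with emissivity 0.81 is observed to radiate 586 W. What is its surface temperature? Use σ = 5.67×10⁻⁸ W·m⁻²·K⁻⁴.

From P = εσAT⁴, T = (P / εσA)^(1/4) = (586 / (0.81 × 5.67×10⁻⁸ × 0.0181))^(1/4).
T = (7.05×10^11)^(1/4) = 916 K.

T ≈ 916 K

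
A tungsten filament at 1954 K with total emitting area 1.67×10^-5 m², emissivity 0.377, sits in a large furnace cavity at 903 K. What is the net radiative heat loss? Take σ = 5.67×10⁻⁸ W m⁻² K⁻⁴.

Q ≈ 4.97 W

Q = εσA(T⁴ − T_s⁴). T⁴ − T_s⁴ = (1954)⁴ − (903)⁴ = 1.46×10^13 − 6.65×10^11 = 1.39×10^13 K⁴.
Q = 0.377 × 5.67×10⁻⁸ × 1.67×10^-5 × 1.39×10^13 = 4.97 W.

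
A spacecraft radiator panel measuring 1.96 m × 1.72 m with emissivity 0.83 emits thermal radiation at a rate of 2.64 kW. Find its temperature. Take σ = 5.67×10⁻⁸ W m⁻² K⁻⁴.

T ≈ 359 K

A = 1.96 × 1.72 = 3.37 m².
From P = εσAT⁴, T = (P / εσA)^(1/4) = (2640 / (0.83 × 5.67×10⁻⁸ × 3.37))^(1/4).
T = (1.66×10^10)^(1/4) = 359 K.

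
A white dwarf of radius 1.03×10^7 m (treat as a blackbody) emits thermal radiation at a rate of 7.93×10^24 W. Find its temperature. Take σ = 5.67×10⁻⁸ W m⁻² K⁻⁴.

T ≈ 18000 K

A = 4πr² = 4π × (1.03×10^7)² = 1.33×10^15 m².
From P = σAT⁴, T = (P / σA)^(1/4) = (7.93×10^24 / (5.67×10⁻⁸ × 1.33×10^15))^(1/4).
T = (1.05×10^17)^(1/4) = 18000 K.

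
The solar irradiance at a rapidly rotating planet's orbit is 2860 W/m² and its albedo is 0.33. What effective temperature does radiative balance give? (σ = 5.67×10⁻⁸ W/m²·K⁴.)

T ≈ 303 K

Power absorbed = (1−a)S·πR²; power emitted = 4πR²σT⁴. Equating and cancelling πR²:
T = ((1−a)S / 4σ)^(1/4) = (1920 / (4 × 5.67×10⁻⁸))^(1/4) = (8.45×10^9)^(1/4).
T = 303 K.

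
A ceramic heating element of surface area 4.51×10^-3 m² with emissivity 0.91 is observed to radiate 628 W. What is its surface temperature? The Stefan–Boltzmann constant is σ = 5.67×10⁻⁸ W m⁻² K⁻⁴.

T ≈ 1280 K

From P = εσAT⁴, T = (P / εσA)^(1/4) = (628 / (0.91 × 5.67×10⁻⁸ × 4.51×10^-3))^(1/4).
T = (2.70×10^12)^(1/4) = 1280 K.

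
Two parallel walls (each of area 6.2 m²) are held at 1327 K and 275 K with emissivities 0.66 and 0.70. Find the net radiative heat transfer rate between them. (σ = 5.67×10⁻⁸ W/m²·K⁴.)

For two large parallel gray plates, q = σ(T₁⁴ − T₂⁴) / (1/ε₁ + 1/ε₂ − 1).
1/ε₁ + 1/ε₂ − 1 = 1/0.66 + 1/0.70 − 1 = 1.944.
T₁⁴ − T₂⁴ = 3.10×10^12 − 5.72×10^9 = 3.10×10^12 K⁴.
q = 5.67×10⁻⁸ × 3.10×10^12 / 1.944 = 90300 W/m².
Q = q·A = 90300 × 6.2 = 5.60×10^5 W.

Q ≈ 5.60×10^5 W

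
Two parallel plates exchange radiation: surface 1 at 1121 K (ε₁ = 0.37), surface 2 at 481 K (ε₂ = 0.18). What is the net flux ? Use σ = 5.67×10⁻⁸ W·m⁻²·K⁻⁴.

For two large parallel gray plates, q = σ(T₁⁴ − T₂⁴) / (1/ε₁ + 1/ε₂ − 1).
1/ε₁ + 1/ε₂ − 1 = 1/0.37 + 1/0.18 − 1 = 7.258.
T₁⁴ − T₂⁴ = 1.58×10^12 − 5.35×10^10 = 1.53×10^12 K⁴.
q = 5.67×10⁻⁸ × 1.53×10^12 / 7.258 = 11900 W/m².

q ≈ 11900 W/m²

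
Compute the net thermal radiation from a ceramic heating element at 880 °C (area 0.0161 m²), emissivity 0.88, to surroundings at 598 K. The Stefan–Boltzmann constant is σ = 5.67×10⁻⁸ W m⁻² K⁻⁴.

Convert: 880 °C = 1153 K.
Q = εσA(T⁴ − T_s⁴). T⁴ − T_s⁴ = (1153)⁴ − (598)⁴ = 1.77×10^12 − 1.28×10^11 = 1.64×10^12 K⁴.
Q = 0.88 × 5.67×10⁻⁸ × 0.0161 × 1.64×10^12 = 1320 W.

Q ≈ 1320 W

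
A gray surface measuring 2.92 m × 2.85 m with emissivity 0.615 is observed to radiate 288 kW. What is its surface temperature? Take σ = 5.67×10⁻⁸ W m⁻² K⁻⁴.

A = 2.92 × 2.85 = 8.32 m².
From P = εσAT⁴, T = (P / εσA)^(1/4) = (2.88×10^5 / (0.615 × 5.67×10⁻⁸ × 8.32))^(1/4).
T = (9.92×10^11)^(1/4) = 998 K.

T ≈ 998 K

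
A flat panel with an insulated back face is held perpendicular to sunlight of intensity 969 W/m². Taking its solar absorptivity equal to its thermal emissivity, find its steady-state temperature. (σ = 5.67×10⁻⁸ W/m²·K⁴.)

Absorbed flux αS = emitted flux εσT⁴ (one radiating face); with α = ε, T = (S/σ)^(1/4).
T = (969 / 5.67×10⁻⁸)^(1/4) = (1.71×10^10)^(1/4).
T = 362 K.

T ≈ 362 K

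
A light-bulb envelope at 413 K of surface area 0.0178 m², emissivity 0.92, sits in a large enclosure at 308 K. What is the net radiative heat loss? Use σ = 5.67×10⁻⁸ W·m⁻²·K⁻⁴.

Q ≈ 18.7 W

Q = εσA(T⁴ − T_s⁴). T⁴ − T_s⁴ = (413)⁴ − (308)⁴ = 2.91×10^10 − 9.00×10^9 = 2.01×10^10 K⁴.
Q = 0.92 × 5.67×10⁻⁸ × 0.0178 × 2.01×10^10 = 18.7 W.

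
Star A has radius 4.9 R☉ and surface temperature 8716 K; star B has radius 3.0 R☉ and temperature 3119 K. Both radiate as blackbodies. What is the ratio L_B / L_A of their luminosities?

L_B/L_A ≈ 6.15×10^-3

L = 4πR²σT⁴ ∝ R²T⁴, so L_B/L_A = (3.0/4.9)² × (3119/8716)⁴ = 0.375 × 0.0164 = 6.15×10^-3.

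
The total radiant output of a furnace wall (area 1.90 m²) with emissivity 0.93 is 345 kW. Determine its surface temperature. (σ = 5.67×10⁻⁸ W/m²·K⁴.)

From P = εσAT⁴, T = (P / εσA)^(1/4) = (3.45×10^5 / (0.93 × 5.67×10⁻⁸ × 1.90))^(1/4).
T = (3.44×10^12)^(1/4) = 1360 K.

T ≈ 1360 K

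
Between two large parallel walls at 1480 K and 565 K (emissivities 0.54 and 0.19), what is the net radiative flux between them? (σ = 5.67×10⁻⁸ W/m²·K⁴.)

q ≈ 43500 W/m²

For two large parallel gray plates, q = σ(T₁⁴ − T₂⁴) / (1/ε₁ + 1/ε₂ − 1).
1/ε₁ + 1/ε₂ − 1 = 1/0.54 + 1/0.19 − 1 = 6.115.
T₁⁴ − T₂⁴ = 4.80×10^12 − 1.02×10^11 = 4.70×10^12 K⁴.
q = 5.67×10⁻⁸ × 4.70×10^12 / 6.115 = 43500 W/m².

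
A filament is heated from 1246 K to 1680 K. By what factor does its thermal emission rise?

ratio ≈ 3.30

P ∝ T⁴, so the ratio is (1680/1246)⁴ = (1.348)⁴ = 3.30.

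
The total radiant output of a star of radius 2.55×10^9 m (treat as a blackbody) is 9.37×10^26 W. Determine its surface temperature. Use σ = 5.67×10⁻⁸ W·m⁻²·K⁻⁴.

A = 4πr² = 4π × (2.55×10^9)² = 8.17×10^19 m².
From P = σAT⁴, T = (P / σA)^(1/4) = (9.37×10^26 / (5.67×10⁻⁸ × 8.17×10^19))^(1/4).
T = (2.02×10^14)^(1/4) = 3770 K.

T ≈ 3770 K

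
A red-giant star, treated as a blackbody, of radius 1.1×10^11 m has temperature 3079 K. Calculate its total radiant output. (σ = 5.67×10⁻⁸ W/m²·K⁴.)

P ≈ 7.75×10^29 W

A = 4πr² = 4π × (1.1×10^11)² = 1.52×10^23 m².
P = σAT⁴ = 5.67×10⁻⁸ × 1.52×10^23 × (3079)⁴ = 5.67×10⁻⁸ × 1.52×10^23 × 8.99×10^13.
P = 7.75×10^29 W.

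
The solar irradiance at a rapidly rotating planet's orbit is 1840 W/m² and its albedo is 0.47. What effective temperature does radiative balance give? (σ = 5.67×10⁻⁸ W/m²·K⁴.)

Power absorbed = (1−a)S·πR²; power emitted = 4πR²σT⁴. Equating and cancelling πR²:
T = ((1−a)S / 4σ)^(1/4) = (975 / (4 × 5.67×10⁻⁸))^(1/4) = (4.30×10^9)^(1/4).
T = 256 K.

T ≈ 256 K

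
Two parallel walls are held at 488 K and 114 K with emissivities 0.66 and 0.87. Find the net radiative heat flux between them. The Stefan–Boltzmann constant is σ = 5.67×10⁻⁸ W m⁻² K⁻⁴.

For two large parallel gray plates, q = σ(T₁⁴ − T₂⁴) / (1/ε₁ + 1/ε₂ − 1).
1/ε₁ + 1/ε₂ − 1 = 1/0.66 + 1/0.87 − 1 = 1.665.
T₁⁴ − T₂⁴ = 5.67×10^10 − 1.69×10^8 = 5.65×10^10 K⁴.
q = 5.67×10⁻⁸ × 5.65×10^10 / 1.665 = 1930 W/m².

q ≈ 1930 W/m²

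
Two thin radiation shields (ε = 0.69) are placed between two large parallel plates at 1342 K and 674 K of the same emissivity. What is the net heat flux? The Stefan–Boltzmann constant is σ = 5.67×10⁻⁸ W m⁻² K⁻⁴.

q ≈ 30200 W/m²

Each of the 3 gaps contributes resistance (2/ε − 1) = 2/0.69 − 1 = 1.899; total = 5.696.
q = σ(T₁⁴ − T₂⁴) / 5.696 = 5.67×10⁻⁸ × 3.04×10^12 / 5.696 = 30200 W/m².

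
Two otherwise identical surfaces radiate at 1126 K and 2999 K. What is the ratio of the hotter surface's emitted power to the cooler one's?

ratio ≈ 50.3

P ∝ T⁴, so the ratio is (2999/1126)⁴ = (2.663)⁴ = 50.3.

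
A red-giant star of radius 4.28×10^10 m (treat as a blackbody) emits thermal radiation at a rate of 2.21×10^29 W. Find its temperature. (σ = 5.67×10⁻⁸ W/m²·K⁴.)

T ≈ 3610 K

A = 4πr² = 4π × (4.28×10^10)² = 2.30×10^22 m².
From P = σAT⁴, T = (P / σA)^(1/4) = (2.21×10^29 / (5.67×10⁻⁸ × 2.30×10^22))^(1/4).
T = (1.69×10^14)^(1/4) = 3610 K.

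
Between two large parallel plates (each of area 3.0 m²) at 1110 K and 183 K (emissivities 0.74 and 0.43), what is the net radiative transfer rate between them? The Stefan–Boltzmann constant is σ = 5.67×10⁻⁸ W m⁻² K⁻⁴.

For two large parallel gray plates, q = σ(T₁⁴ − T₂⁴) / (1/ε₁ + 1/ε₂ − 1).
1/ε₁ + 1/ε₂ − 1 = 1/0.74 + 1/0.43 − 1 = 2.677.
T₁⁴ − T₂⁴ = 1.52×10^12 − 1.12×10^9 = 1.52×10^12 K⁴.
q = 5.67×10⁻⁸ × 1.52×10^12 / 2.677 = 32100 W/m².
Q = q·A = 32100 × 3.0 = 96400 W.

Q ≈ 96400 W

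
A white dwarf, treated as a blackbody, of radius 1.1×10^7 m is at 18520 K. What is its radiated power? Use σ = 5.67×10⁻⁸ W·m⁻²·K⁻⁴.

A = 4πr² = 4π × (1.1×10^7)² = 1.52×10^15 m².
P = σAT⁴ = 5.67×10⁻⁸ × 1.52×10^15 × (18520)⁴ = 5.67×10⁻⁸ × 1.52×10^15 × 1.18×10^17.
P = 1.01×10^25 W.

P ≈ 1.01×10^25 W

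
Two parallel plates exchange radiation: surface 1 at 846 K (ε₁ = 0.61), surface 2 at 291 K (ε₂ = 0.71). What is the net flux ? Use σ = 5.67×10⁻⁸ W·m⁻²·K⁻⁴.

q ≈ 14000 W/m²

For two large parallel gray plates, q = σ(T₁⁴ − T₂⁴) / (1/ε₁ + 1/ε₂ − 1).
1/ε₁ + 1/ε₂ − 1 = 1/0.61 + 1/0.71 − 1 = 2.048.
T₁⁴ − T₂⁴ = 5.12×10^11 − 7.17×10^9 = 5.05×10^11 K⁴.
q = 5.67×10⁻⁸ × 5.05×10^11 / 2.048 = 14000 W/m².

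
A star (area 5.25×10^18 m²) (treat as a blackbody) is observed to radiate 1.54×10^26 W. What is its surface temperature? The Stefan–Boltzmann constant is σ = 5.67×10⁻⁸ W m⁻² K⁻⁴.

T ≈ 4770 K

From P = σAT⁴, T = (P / σA)^(1/4) = (1.54×10^26 / (5.67×10⁻⁸ × 5.25×10^18))^(1/4).
T = (5.17×10^14)^(1/4) = 4770 K.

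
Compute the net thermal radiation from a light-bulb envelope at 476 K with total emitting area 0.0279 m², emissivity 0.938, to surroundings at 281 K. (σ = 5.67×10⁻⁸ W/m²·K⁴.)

Q = εσA(T⁴ − T_s⁴). T⁴ − T_s⁴ = (476)⁴ − (281)⁴ = 5.13×10^10 − 6.23×10^9 = 4.51×10^10 K⁴.
Q = 0.938 × 5.67×10⁻⁸ × 0.0279 × 4.51×10^10 = 66.9 W.

Q ≈ 66.9 W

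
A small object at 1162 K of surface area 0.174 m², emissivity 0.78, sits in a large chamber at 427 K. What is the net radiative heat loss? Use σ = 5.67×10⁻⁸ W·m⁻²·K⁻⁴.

Q = εσA(T⁴ − T_s⁴). T⁴ − T_s⁴ = (1162)⁴ − (427)⁴ = 1.82×10^12 − 3.32×10^10 = 1.79×10^12 K⁴.
Q = 0.78 × 5.67×10⁻⁸ × 0.174 × 1.79×10^12 = 13800 W.

Q ≈ 13800 W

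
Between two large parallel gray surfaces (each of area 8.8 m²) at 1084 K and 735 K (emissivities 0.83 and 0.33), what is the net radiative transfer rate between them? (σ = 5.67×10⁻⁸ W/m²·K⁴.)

Q ≈ 1.68×10^5 W

For two large parallel gray plates, q = σ(T₁⁴ − T₂⁴) / (1/ε₁ + 1/ε₂ − 1).
1/ε₁ + 1/ε₂ − 1 = 1/0.83 + 1/0.33 − 1 = 3.235.
T₁⁴ − T₂⁴ = 1.38×10^12 − 2.92×10^11 = 1.09×10^12 K⁴.
q = 5.67×10⁻⁸ × 1.09×10^12 / 3.235 = 19100 W/m².
Q = q·A = 19100 × 8.8 = 1.68×10^5 W.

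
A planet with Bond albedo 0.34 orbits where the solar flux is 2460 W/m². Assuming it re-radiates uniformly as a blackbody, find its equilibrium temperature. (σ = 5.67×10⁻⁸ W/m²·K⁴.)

T ≈ 291 K

Power absorbed = (1−a)S·πR²; power emitted = 4πR²σT⁴. Equating and cancelling πR²:
T = ((1−a)S / 4σ)^(1/4) = (1620 / (4 × 5.67×10⁻⁸))^(1/4) = (7.16×10^9)^(1/4).
T = 291 K.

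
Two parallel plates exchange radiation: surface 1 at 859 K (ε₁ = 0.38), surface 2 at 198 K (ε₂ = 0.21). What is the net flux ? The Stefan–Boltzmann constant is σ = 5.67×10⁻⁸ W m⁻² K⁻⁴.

q ≈ 4810 W/m²

For two large parallel gray plates, q = σ(T₁⁴ − T₂⁴) / (1/ε₁ + 1/ε₂ − 1).
1/ε₁ + 1/ε₂ − 1 = 1/0.38 + 1/0.21 − 1 = 6.393.
T₁⁴ − T₂⁴ = 5.44×10^11 − 1.54×10^9 = 5.43×10^11 K⁴.
q = 5.67×10⁻⁸ × 5.43×10^11 / 6.393 = 4810 W/m².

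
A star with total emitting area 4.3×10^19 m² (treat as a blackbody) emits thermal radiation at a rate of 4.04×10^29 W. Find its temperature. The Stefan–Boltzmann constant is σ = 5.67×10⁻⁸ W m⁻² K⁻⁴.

T ≈ 20200 K

From P = σAT⁴, T = (P / σA)^(1/4) = (4.04×10^29 / (5.67×10⁻⁸ × 4.30×10^19))^(1/4).
T = (1.66×10^17)^(1/4) = 20200 K.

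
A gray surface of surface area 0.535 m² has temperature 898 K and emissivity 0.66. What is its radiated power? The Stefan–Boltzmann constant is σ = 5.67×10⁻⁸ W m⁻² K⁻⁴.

P ≈ 13000 W

Stefan–Boltzmann: P = εσAT⁴ = 0.66 × 5.67×10⁻⁸ × 0.535 × (898)⁴ = 0.66 × 5.67×10⁻⁸ × 0.535 × 6.50×10^11.
P = 13000 W.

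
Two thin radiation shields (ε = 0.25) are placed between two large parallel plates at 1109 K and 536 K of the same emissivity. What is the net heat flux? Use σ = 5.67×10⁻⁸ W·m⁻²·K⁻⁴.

Each of the 3 gaps contributes resistance (2/ε − 1) = 2/0.25 − 1 = 7.000; total = 21.00.
q = σ(T₁⁴ − T₂⁴) / 21.00 = 5.67×10⁻⁸ × 1.43×10^12 / 21.00 = 3860 W/m².

q ≈ 3860 W/m²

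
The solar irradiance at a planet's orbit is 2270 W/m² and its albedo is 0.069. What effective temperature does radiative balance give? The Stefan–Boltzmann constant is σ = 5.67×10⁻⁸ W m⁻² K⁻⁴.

T ≈ 311 K

Power absorbed = (1−a)S·πR²; power emitted = 4πR²σT⁴. Equating and cancelling πR²:
T = ((1−a)S / 4σ)^(1/4) = (2110 / (4 × 5.67×10⁻⁸))^(1/4) = (9.32×10^9)^(1/4).
T = 311 K.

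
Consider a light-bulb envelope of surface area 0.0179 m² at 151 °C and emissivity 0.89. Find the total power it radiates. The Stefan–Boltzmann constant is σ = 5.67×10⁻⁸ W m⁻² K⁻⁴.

P ≈ 29.2 W

151 °C = 424 K.
Stefan–Boltzmann: P = εσAT⁴ = 0.89 × 5.67×10⁻⁸ × 0.0179 × (424)⁴ = 0.89 × 5.67×10⁻⁸ × 0.0179 × 3.23×10^10.
P = 29.2 W.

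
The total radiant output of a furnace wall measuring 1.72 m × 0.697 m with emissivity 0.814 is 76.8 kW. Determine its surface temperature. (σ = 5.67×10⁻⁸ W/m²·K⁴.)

A = 1.72 × 0.697 = 1.20 m².
From P = εσAT⁴, T = (P / εσA)^(1/4) = (76800 / (0.814 × 5.67×10⁻⁸ × 1.20))^(1/4).
T = (1.39×10^12)^(1/4) = 1090 K.

T ≈ 1090 K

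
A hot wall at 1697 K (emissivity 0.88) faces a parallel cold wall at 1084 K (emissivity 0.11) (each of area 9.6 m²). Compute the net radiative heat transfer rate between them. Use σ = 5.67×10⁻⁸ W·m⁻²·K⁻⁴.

Q ≈ 4.08×10^5 W

For two large parallel gray plates, q = σ(T₁⁴ − T₂⁴) / (1/ε₁ + 1/ε₂ − 1).
1/ε₁ + 1/ε₂ − 1 = 1/0.88 + 1/0.11 − 1 = 9.227.
T₁⁴ − T₂⁴ = 8.29×10^12 − 1.38×10^12 = 6.91×10^12 K⁴.
q = 5.67×10⁻⁸ × 6.91×10^12 / 9.227 = 42500 W/m².
Q = q·A = 42500 × 9.6 = 4.08×10^5 W.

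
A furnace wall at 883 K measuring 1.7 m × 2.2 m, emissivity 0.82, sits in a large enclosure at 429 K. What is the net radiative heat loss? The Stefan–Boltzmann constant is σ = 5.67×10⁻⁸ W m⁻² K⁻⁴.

A = 1.7 × 2.2 = 3.74 m².
Q = εσA(T⁴ − T_s⁴). T⁴ − T_s⁴ = (883)⁴ − (429)⁴ = 6.08×10^11 − 3.39×10^10 = 5.74×10^11 K⁴.
Q = 0.82 × 5.67×10⁻⁸ × 3.74 × 5.74×10^11 = 99800 W.

Q ≈ 99800 W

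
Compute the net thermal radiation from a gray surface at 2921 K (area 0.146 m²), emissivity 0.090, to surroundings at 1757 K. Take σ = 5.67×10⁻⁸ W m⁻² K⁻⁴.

Q ≈ 47100 W

Q = εσA(T⁴ − T_s⁴). T⁴ − T_s⁴ = (2921)⁴ − (1757)⁴ = 7.28×10^13 − 9.53×10^12 = 6.33×10^13 K⁴.
Q = 0.090 × 5.67×10⁻⁸ × 0.146 × 6.33×10^13 = 47100 W.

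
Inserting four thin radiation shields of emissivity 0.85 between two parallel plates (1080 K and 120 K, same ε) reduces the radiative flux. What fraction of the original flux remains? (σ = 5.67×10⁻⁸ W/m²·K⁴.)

With N identical shields there are N+1 = 5 gaps in series, each with the same radiative resistance, so the flux falls to 1/(N+1) of its unshielded value.

ratio ≈ 0.200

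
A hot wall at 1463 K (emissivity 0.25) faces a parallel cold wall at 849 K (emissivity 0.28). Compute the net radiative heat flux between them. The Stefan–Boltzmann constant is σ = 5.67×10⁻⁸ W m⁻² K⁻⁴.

For two large parallel gray plates, q = σ(T₁⁴ − T₂⁴) / (1/ε₁ + 1/ε₂ − 1).
1/ε₁ + 1/ε₂ − 1 = 1/0.25 + 1/0.28 − 1 = 6.571.
T₁⁴ − T₂⁴ = 4.58×10^12 − 5.20×10^11 = 4.06×10^12 K⁴.
q = 5.67×10⁻⁸ × 4.06×10^12 / 6.571 = 35000 W/m².

q ≈ 35000 W/m²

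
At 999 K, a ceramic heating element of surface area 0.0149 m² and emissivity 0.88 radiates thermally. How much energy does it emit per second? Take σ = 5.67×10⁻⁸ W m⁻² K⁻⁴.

Stefan–Boltzmann: P = εσAT⁴ = 0.88 × 5.67×10⁻⁸ × 0.0149 × (999)⁴ = 0.88 × 5.67×10⁻⁸ × 0.0149 × 9.96×10^11.
P = 740 W.

P ≈ 740 W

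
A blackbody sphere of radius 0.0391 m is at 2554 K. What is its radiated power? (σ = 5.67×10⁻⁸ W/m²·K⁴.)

P ≈ 46300 W

A = 4πr² = 4π × (0.0391)² = 0.0192 m².
P = σAT⁴ = 5.67×10⁻⁸ × 0.0192 × (2554)⁴ = 5.67×10⁻⁸ × 0.0192 × 4.25×10^13.
P = 46300 W.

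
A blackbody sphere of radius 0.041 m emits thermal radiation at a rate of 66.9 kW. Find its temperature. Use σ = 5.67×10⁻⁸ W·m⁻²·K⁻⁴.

T ≈ 2730 K

A = 4πr² = 4π × (0.041)² = 0.0211 m².
From P = σAT⁴, T = (P / σA)^(1/4) = (66900 / (5.67×10⁻⁸ × 0.0211))^(1/4).
T = (5.59×10^13)^(1/4) = 2730 K.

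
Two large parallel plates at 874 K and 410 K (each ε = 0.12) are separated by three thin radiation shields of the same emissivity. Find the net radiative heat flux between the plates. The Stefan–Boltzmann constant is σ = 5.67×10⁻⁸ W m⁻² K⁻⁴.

Each of the 4 gaps contributes resistance (2/ε − 1) = 2/0.12 − 1 = 15.67; total = 62.67.
q = σ(T₁⁴ − T₂⁴) / 62.67 = 5.67×10⁻⁸ × 5.55×10^11 / 62.67 = 502 W/m².

q ≈ 502 W/m²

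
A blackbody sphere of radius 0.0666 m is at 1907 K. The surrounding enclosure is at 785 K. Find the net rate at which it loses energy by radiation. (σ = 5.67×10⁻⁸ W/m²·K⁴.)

Q ≈ 40600 W

A = 4πr² = 4π × (0.0666)² = 0.0557 m².
Q = σA(T⁴ − T_s⁴). T⁴ − T_s⁴ = (1907)⁴ − (785)⁴ = 1.32×10^13 − 3.80×10^11 = 1.28×10^13 K⁴.
Q = 5.67×10⁻⁸ × 0.0557 × 1.28×10^13 = 40600 W.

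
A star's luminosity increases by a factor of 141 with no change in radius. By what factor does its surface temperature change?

P ∝ T⁴ ⇒ T ∝ P^(1/4), so T scales by (141)^(1/4) = 3.45.

factor ≈ 3.45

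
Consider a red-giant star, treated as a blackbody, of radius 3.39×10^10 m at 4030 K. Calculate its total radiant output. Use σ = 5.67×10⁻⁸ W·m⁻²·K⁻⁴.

P ≈ 2.16×10^29 W

A = 4πr² = 4π × (3.39×10^10)² = 1.44×10^22 m².
P = σAT⁴ = 5.67×10⁻⁸ × 1.44×10^22 × (4030)⁴ = 5.67×10⁻⁸ × 1.44×10^22 × 2.64×10^14.
P = 2.16×10^29 W.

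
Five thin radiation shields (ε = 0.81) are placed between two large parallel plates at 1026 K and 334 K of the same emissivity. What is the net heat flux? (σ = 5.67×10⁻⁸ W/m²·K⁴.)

Each of the 6 gaps contributes resistance (2/ε − 1) = 2/0.81 − 1 = 1.469; total = 8.815.
q = σ(T₁⁴ − T₂⁴) / 8.815 = 5.67×10⁻⁸ × 1.10×10^12 / 8.815 = 7050 W/m².

q ≈ 7050 W/m²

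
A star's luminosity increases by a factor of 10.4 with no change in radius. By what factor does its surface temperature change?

P ∝ T⁴ ⇒ T ∝ P^(1/4), so T scales by (10.4)^(1/4) = 1.80.

factor ≈ 1.80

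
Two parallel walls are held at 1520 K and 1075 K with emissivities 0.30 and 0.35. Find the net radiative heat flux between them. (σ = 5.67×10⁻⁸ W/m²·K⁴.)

q ≈ 43700 W/m²

For two large parallel gray plates, q = σ(T₁⁴ − T₂⁴) / (1/ε₁ + 1/ε₂ − 1).
1/ε₁ + 1/ε₂ − 1 = 1/0.30 + 1/0.35 − 1 = 5.190.
T₁⁴ − T₂⁴ = 5.34×10^12 − 1.34×10^12 = 4.00×10^12 K⁴.
q = 5.67×10⁻⁸ × 4.00×10^12 / 5.190 = 43700 W/m².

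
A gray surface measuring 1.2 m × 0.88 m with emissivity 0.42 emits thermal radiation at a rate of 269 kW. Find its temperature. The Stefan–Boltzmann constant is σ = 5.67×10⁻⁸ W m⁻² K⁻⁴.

T ≈ 1810 K

A = 1.2 × 0.88 = 1.06 m².
From P = εσAT⁴, T = (P / εσA)^(1/4) = (2.69×10^5 / (0.42 × 5.67×10⁻⁸ × 1.06))^(1/4).
T = (1.07×10^13)^(1/4) = 1810 K.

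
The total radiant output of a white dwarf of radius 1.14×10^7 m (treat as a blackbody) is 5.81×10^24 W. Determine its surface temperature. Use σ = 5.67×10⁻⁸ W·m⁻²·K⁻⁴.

A = 4πr² = 4π × (1.14×10^7)² = 1.63×10^15 m².
From P = σAT⁴, T = (P / σA)^(1/4) = (5.81×10^24 / (5.67×10⁻⁸ × 1.63×10^15))^(1/4).
T = (6.27×10^16)^(1/4) = 15800 K.

T ≈ 15800 K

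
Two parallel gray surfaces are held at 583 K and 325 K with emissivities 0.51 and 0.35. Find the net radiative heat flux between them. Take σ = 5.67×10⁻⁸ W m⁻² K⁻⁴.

q ≈ 1550 W/m²

For two large parallel gray plates, q = σ(T₁⁴ − T₂⁴) / (1/ε₁ + 1/ε₂ − 1).
1/ε₁ + 1/ε₂ − 1 = 1/0.51 + 1/0.35 − 1 = 3.818.
T₁⁴ − T₂⁴ = 1.16×10^11 − 1.12×10^10 = 1.04×10^11 K⁴.
q = 5.67×10⁻⁸ × 1.04×10^11 / 3.818 = 1550 W/m².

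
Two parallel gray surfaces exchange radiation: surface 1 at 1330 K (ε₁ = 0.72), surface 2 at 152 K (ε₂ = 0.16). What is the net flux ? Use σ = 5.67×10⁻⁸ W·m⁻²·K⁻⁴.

q ≈ 26700 W/m²

For two large parallel gray plates, q = σ(T₁⁴ − T₂⁴) / (1/ε₁ + 1/ε₂ − 1).
1/ε₁ + 1/ε₂ − 1 = 1/0.72 + 1/0.16 − 1 = 6.639.
T₁⁴ − T₂⁴ = 3.13×10^12 − 5.34×10^8 = 3.13×10^12 K⁴.
q = 5.67×10⁻⁸ × 3.13×10^12 / 6.639 = 26700 W/m².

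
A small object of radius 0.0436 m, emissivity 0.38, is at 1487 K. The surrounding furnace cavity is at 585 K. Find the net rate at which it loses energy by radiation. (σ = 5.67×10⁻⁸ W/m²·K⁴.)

Q ≈ 2460 W

A = 4πr² = 4π × (0.0436)² = 0.0239 m².
Q = εσA(T⁴ − T_s⁴). T⁴ − T_s⁴ = (1487)⁴ − (585)⁴ = 4.89×10^12 − 1.17×10^11 = 4.77×10^12 K⁴.
Q = 0.38 × 5.67×10⁻⁸ × 0.0239 × 4.77×10^12 = 2460 W.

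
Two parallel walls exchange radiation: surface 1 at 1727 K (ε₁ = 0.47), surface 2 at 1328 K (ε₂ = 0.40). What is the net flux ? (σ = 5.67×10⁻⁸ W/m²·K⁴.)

For two large parallel gray plates, q = σ(T₁⁴ − T₂⁴) / (1/ε₁ + 1/ε₂ − 1).
1/ε₁ + 1/ε₂ − 1 = 1/0.47 + 1/0.40 − 1 = 3.628.
T₁⁴ − T₂⁴ = 8.90×10^12 − 3.11×10^12 = 5.79×10^12 K⁴.
q = 5.67×10⁻⁸ × 5.79×10^12 / 3.628 = 90400 W/m².

q ≈ 90400 W/m²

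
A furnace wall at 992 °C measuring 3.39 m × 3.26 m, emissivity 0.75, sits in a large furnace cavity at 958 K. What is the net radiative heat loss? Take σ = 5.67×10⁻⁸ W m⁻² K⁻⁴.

Q ≈ 8.08×10^5 W

A = 3.39 × 3.26 = 11.1 m².
Convert: 992 °C = 1265 K.
Q = εσA(T⁴ − T_s⁴). T⁴ − T_s⁴ = (1265)⁴ − (958)⁴ = 2.56×10^12 − 8.42×10^11 = 1.72×10^12 K⁴.
Q = 0.75 × 5.67×10⁻⁸ × 11.1 × 1.72×10^12 = 8.08×10^5 W.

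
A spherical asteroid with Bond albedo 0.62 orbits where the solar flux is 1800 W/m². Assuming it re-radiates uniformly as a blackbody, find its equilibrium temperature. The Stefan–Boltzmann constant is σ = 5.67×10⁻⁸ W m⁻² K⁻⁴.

T ≈ 234 K

Power absorbed = (1−a)S·πR²; power emitted = 4πR²σT⁴. Equating and cancelling πR²:
T = ((1−a)S / 4σ)^(1/4) = (684 / (4 × 5.67×10⁻⁸))^(1/4) = (3.02×10^9)^(1/4).
T = 234 K.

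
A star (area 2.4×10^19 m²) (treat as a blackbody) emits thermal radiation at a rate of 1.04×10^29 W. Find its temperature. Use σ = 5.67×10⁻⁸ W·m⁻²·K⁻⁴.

From P = σAT⁴, T = (P / σA)^(1/4) = (1.04×10^29 / (5.67×10⁻⁸ × 2.40×10^19))^(1/4).
T = (7.64×10^16)^(1/4) = 16600 K.

T ≈ 16600 K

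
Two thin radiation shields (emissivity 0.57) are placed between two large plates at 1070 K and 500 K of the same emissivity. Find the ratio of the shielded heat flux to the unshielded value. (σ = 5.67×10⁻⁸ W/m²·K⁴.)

With N identical shields there are N+1 = 3 gaps in series, each with the same radiative resistance, so the flux falls to 1/(N+1) of its unshielded value.

ratio ≈ 0.333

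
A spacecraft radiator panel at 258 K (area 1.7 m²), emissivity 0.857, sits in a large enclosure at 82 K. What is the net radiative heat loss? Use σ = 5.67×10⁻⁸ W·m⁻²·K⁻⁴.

Q ≈ 362 W

Q = εσA(T⁴ − T_s⁴). T⁴ − T_s⁴ = (258)⁴ − (82)⁴ = 4.43×10^9 − 4.52×10^7 = 4.39×10^9 K⁴.
Q = 0.857 × 5.67×10⁻⁸ × 1.70 × 4.39×10^9 = 362 W.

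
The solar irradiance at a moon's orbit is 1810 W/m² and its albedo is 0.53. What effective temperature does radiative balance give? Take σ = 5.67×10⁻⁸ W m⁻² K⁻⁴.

Power absorbed = (1−a)S·πR²; power emitted = 4πR²σT⁴. Equating and cancelling πR²:
T = ((1−a)S / 4σ)^(1/4) = (851 / (4 × 5.67×10⁻⁸))^(1/4) = (3.75×10^9)^(1/4).
T = 247 K.

T ≈ 247 K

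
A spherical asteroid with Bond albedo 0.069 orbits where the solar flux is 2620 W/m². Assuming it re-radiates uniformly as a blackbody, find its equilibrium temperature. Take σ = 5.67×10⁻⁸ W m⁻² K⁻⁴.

Power absorbed = (1−a)S·πR²; power emitted = 4πR²σT⁴. Equating and cancelling πR²:
T = ((1−a)S / 4σ)^(1/4) = (2440 / (4 × 5.67×10⁻⁸))^(1/4) = (1.08×10^10)^(1/4).
T = 322 K.

T ≈ 322 K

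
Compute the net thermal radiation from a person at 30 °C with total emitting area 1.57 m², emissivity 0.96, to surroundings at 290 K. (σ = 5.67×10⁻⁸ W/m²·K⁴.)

Q ≈ 116 W

Convert: 30 °C = 303 K.
Q = εσA(T⁴ − T_s⁴). T⁴ − T_s⁴ = (303)⁴ − (290)⁴ = 8.43×10^9 − 7.07×10^9 = 1.36×10^9 K⁴.
Q = 0.96 × 5.67×10⁻⁸ × 1.57 × 1.36×10^9 = 116 W.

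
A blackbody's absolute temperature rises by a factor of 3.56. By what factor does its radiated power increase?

P ∝ T⁴, so the power scales as (3.56)⁴ = 161.

factor ≈ 161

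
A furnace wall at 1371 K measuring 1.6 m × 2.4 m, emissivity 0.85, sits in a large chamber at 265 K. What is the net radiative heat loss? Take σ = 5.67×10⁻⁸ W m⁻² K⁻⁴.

A = 1.6 × 2.4 = 3.84 m².
Q = εσA(T⁴ − T_s⁴). T⁴ − T_s⁴ = (1371)⁴ − (265)⁴ = 3.53×10^12 − 4.93×10^9 = 3.53×10^12 K⁴.
Q = 0.85 × 5.67×10⁻⁸ × 3.84 × 3.53×10^12 = 6.53×10^5 W.

Q ≈ 6.53×10^5 W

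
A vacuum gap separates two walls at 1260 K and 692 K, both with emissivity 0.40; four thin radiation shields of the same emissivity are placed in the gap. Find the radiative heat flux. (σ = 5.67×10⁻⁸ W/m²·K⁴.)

q ≈ 6500 W/m²

Each of the 5 gaps contributes resistance (2/ε − 1) = 2/0.40 − 1 = 4.000; total = 20.00.
q = σ(T₁⁴ − T₂⁴) / 20.00 = 5.67×10⁻⁸ × 2.29×10^12 / 20.00 = 6500 W/m².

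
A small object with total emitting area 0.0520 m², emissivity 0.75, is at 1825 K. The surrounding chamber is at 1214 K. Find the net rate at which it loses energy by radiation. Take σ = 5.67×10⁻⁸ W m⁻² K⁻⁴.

Q ≈ 19700 W

Q = εσA(T⁴ − T_s⁴). T⁴ − T_s⁴ = (1825)⁴ − (1214)⁴ = 1.11×10^13 − 2.17×10^12 = 8.92×10^12 K⁴.
Q = 0.75 × 5.67×10⁻⁸ × 0.0520 × 8.92×10^12 = 19700 W.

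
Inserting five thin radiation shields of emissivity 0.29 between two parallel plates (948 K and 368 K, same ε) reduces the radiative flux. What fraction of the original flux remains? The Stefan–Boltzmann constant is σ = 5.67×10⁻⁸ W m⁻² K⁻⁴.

With N identical shields there are N+1 = 6 gaps in series, each with the same radiative resistance, so the flux falls to 1/(N+1) of its unshielded value.

ratio ≈ 0.167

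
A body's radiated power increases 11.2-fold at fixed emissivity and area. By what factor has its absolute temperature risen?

P ∝ T⁴ ⇒ T ∝ P^(1/4), so T scales by (11.2)^(1/4) = 1.83.

factor ≈ 1.83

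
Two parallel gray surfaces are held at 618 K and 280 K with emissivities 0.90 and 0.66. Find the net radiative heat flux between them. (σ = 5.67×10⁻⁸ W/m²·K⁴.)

For two large parallel gray plates, q = σ(T₁⁴ − T₂⁴) / (1/ε₁ + 1/ε₂ − 1).
1/ε₁ + 1/ε₂ − 1 = 1/0.90 + 1/0.66 − 1 = 1.626.
T₁⁴ − T₂⁴ = 1.46×10^11 − 6.15×10^9 = 1.40×10^11 K⁴.
q = 5.67×10⁻⁸ × 1.40×10^11 / 1.626 = 4870 W/m².

q ≈ 4870 W/m²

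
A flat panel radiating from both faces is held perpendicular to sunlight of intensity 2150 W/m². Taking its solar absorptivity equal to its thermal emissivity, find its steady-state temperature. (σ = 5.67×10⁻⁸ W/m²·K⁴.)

Absorbed flux αS = emitted flux 2εσT⁴ per unit area; with α = ε this gives T = (S/2σ)^(1/4).
T = (2150 / (2 × 5.67×10⁻⁸))^(1/4) = (1.90×10^10)^(1/4).
T = 371 K.

T ≈ 371 K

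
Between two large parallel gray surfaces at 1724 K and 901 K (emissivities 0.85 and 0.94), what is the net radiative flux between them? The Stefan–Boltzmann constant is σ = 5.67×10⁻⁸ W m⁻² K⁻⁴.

q ≈ 3.74×10^5 W/m²

For two large parallel gray plates, q = σ(T₁⁴ − T₂⁴) / (1/ε₁ + 1/ε₂ − 1).
1/ε₁ + 1/ε₂ − 1 = 1/0.85 + 1/0.94 − 1 = 1.240.
T₁⁴ − T₂⁴ = 8.83×10^12 − 6.59×10^11 = 8.17×10^12 K⁴.
q = 5.67×10⁻⁸ × 8.17×10^12 / 1.240 = 3.74×10^5 W/m².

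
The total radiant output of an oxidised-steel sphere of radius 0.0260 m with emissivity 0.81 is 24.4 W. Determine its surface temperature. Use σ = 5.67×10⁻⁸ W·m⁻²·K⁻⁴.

T ≈ 500 K

A = 4πr² = 4π × (0.0260)² = 8.49×10^-3 m².
From P = εσAT⁴, T = (P / εσA)^(1/4) = (24.4 / (0.81 × 5.67×10⁻⁸ × 8.49×10^-3))^(1/4).
T = (6.25×10^10)^(1/4) = 500 K.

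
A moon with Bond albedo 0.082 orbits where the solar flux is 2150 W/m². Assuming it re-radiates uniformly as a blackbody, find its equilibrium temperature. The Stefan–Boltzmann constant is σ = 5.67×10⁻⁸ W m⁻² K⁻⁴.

Power absorbed = (1−a)S·πR²; power emitted = 4πR²σT⁴. Equating and cancelling πR²:
T = ((1−a)S / 4σ)^(1/4) = (1970 / (4 × 5.67×10⁻⁸))^(1/4) = (8.70×10^9)^(1/4).
T = 305 K.

T ≈ 305 K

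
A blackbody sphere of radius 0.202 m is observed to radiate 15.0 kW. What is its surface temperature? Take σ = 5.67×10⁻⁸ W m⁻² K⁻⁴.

A = 4πr² = 4π × (0.202)² = 0.513 m².
From P = σAT⁴, T = (P / σA)^(1/4) = (15000 / (5.67×10⁻⁸ × 0.513))^(1/4).
T = (5.16×10^11)^(1/4) = 848 K.

T ≈ 848 K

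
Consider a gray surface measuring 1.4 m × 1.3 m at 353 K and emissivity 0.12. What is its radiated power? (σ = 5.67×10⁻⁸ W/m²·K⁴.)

A = 1.4 × 1.3 = 1.82 m².
P = εσAT⁴ = 0.12 × 5.67×10⁻⁸ × 1.82 × (353)⁴ = 0.12 × 5.67×10⁻⁸ × 1.82 × 1.55×10^10.
P = 192 W.

P ≈ 192 W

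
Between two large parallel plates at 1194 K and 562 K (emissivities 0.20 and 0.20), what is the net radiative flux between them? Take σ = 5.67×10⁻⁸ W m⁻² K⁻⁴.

For two large parallel gray plates, q = σ(T₁⁴ − T₂⁴) / (1/ε₁ + 1/ε₂ − 1).
1/ε₁ + 1/ε₂ − 1 = 1/0.20 + 1/0.20 − 1 = 9.000.
T₁⁴ − T₂⁴ = 2.03×10^12 − 9.98×10^10 = 1.93×10^12 K⁴.
q = 5.67×10⁻⁸ × 1.93×10^12 / 9.000 = 12200 W/m².

q ≈ 12200 W/m²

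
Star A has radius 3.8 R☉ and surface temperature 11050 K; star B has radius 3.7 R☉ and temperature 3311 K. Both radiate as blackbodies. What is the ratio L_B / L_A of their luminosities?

L = 4πR²σT⁴ ∝ R²T⁴, so L_B/L_A = (3.7/3.8)² × (3311/11050)⁴ = 0.948 × 8.06×10^-3 = 7.64×10^-3.

L_B/L_A ≈ 7.64×10^-3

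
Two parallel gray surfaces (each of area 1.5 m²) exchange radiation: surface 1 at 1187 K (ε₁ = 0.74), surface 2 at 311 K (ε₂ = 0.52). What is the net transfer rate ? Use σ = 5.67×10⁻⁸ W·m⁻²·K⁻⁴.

Q ≈ 73900 W

For two large parallel gray plates, q = σ(T₁⁴ − T₂⁴) / (1/ε₁ + 1/ε₂ − 1).
1/ε₁ + 1/ε₂ − 1 = 1/0.74 + 1/0.52 − 1 = 2.274.
T₁⁴ − T₂⁴ = 1.99×10^12 − 9.35×10^9 = 1.98×10^12 K⁴.
q = 5.67×10⁻⁸ × 1.98×10^12 / 2.274 = 49300 W/m².
Q = q·A = 49300 × 1.5 = 73900 W.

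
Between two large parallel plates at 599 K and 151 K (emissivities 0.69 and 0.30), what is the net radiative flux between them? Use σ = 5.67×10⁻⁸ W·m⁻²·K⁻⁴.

For two large parallel gray plates, q = σ(T₁⁴ − T₂⁴) / (1/ε₁ + 1/ε₂ − 1).
1/ε₁ + 1/ε₂ − 1 = 1/0.69 + 1/0.30 − 1 = 3.783.
T₁⁴ − T₂⁴ = 1.29×10^11 − 5.20×10^8 = 1.28×10^11 K⁴.
q = 5.67×10⁻⁸ × 1.28×10^11 / 3.783 = 1920 W/m².

q ≈ 1920 W/m²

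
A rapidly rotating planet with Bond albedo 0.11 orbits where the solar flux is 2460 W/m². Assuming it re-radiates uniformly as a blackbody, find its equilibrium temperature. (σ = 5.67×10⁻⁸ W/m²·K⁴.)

T ≈ 313 K

Power absorbed = (1−a)S·πR²; power emitted = 4πR²σT⁴. Equating and cancelling πR²:
T = ((1−a)S / 4σ)^(1/4) = (2190 / (4 × 5.67×10⁻⁸))^(1/4) = (9.65×10^9)^(1/4).
T = 313 K.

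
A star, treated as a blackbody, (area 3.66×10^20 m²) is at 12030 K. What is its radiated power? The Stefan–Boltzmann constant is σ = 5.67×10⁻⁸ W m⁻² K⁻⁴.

P ≈ 4.35×10^29 W

P = σAT⁴ = 5.67×10⁻⁸ × 3.66×10^20 × (12030)⁴ = 5.67×10⁻⁸ × 3.66×10^20 × 2.09×10^16.
P = 4.35×10^29 W.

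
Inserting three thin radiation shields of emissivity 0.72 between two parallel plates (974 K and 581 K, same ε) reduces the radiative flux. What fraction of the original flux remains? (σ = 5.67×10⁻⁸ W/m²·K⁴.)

With N identical shields there are N+1 = 4 gaps in series, each with the same radiative resistance, so the flux falls to 1/(N+1) of its unshielded value.

ratio ≈ 0.250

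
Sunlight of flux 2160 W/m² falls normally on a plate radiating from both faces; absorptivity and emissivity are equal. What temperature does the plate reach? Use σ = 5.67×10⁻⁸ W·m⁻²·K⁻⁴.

Absorbed flux αS = emitted flux 2εσT⁴ per unit area; with α = ε this gives T = (S/2σ)^(1/4).
T = (2160 / (2 × 5.67×10⁻⁸))^(1/4) = (1.90×10^10)^(1/4).
T = 372 K.

T ≈ 372 K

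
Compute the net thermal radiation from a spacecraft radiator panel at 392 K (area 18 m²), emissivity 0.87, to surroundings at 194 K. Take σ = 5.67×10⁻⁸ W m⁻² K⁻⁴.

Q = εσA(T⁴ − T_s⁴). T⁴ − T_s⁴ = (392)⁴ − (194)⁴ = 2.36×10^10 − 1.42×10^9 = 2.22×10^10 K⁴.
Q = 0.87 × 5.67×10⁻⁸ × 18.0 × 2.22×10^10 = 19700 W.

Q ≈ 19700 W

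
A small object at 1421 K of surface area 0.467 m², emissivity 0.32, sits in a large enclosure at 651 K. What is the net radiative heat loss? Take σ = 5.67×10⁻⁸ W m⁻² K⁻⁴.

Q = εσA(T⁴ − T_s⁴). T⁴ − T_s⁴ = (1421)⁴ − (651)⁴ = 4.08×10^12 − 1.80×10^11 = 3.90×10^12 K⁴.
Q = 0.32 × 5.67×10⁻⁸ × 0.467 × 3.90×10^12 = 33000 W.

Q ≈ 33000 W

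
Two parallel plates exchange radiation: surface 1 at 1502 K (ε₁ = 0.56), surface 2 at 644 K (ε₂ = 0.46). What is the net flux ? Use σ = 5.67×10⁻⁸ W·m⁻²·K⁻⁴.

q ≈ 94200 W/m²

For two large parallel gray plates, q = σ(T₁⁴ − T₂⁴) / (1/ε₁ + 1/ε₂ − 1).
1/ε₁ + 1/ε₂ − 1 = 1/0.56 + 1/0.46 − 1 = 2.960.
T₁⁴ − T₂⁴ = 5.09×10^12 − 1.72×10^11 = 4.92×10^12 K⁴.
q = 5.67×10⁻⁸ × 4.92×10^12 / 2.960 = 94200 W/m².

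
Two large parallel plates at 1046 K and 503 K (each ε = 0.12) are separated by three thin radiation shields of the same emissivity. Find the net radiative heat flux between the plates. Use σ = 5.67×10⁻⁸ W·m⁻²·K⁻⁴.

Each of the 4 gaps contributes resistance (2/ε − 1) = 2/0.12 − 1 = 15.67; total = 62.67.
q = σ(T₁⁴ − T₂⁴) / 62.67 = 5.67×10⁻⁸ × 1.13×10^12 / 62.67 = 1030 W/m².

q ≈ 1030 W/m²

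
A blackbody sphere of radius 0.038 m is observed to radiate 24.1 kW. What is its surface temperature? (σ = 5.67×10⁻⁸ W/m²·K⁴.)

A = 4πr² = 4π × (0.038)² = 0.0181 m².
From P = σAT⁴, T = (P / σA)^(1/4) = (24100 / (5.67×10⁻⁸ × 0.0181))^(1/4).
T = (2.34×10^13)^(1/4) = 2200 K.

T ≈ 2200 K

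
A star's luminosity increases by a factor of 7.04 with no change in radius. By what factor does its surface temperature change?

factor ≈ 1.63

P ∝ T⁴ ⇒ T ∝ P^(1/4), so T scales by (7.04)^(1/4) = 1.63.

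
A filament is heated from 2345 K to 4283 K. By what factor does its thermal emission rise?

ratio ≈ 11.1

P ∝ T⁴, so the ratio is (4283/2345)⁴ = (1.826)⁴ = 11.1.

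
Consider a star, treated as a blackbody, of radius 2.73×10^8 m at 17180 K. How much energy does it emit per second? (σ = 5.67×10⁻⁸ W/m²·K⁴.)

A = 4πr² = 4π × (2.73×10^8)² = 9.37×10^17 m².
P = σAT⁴ = 5.67×10⁻⁸ × 9.37×10^17 × (17180)⁴ = 5.67×10⁻⁸ × 9.37×10^17 × 8.71×10^16.
P = 4.63×10^27 W.

P ≈ 4.63×10^27 W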